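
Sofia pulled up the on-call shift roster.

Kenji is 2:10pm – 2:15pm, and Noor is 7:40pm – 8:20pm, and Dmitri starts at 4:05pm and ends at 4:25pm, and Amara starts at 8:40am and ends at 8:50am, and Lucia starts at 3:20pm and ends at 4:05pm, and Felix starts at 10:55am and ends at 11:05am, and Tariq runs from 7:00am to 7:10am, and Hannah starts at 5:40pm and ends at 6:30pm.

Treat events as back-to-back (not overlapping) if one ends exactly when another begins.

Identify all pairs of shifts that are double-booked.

no conflicts

Check each pair: they overlap iff neither finishes before the other starts.
Sorted by start: Tariq, Amara, Felix, Kenji, Lucia, Dmitri, Hannah, Noor.
Amara starts after Tariq ends, so nothing later overlaps Tariq either.
Felix starts after Amara ends, so nothing later overlaps Amara either.
Kenji starts after Felix ends, so nothing later overlaps Felix either.
Lucia starts after Kenji ends, so nothing later overlaps Kenji either.
Dmitri starts exactly when Lucia ends (back-to-back, no overlap), so nothing later overlaps Lucia either.
Hannah starts after Dmitri ends, so nothing later overlaps Dmitri either.
Noor starts after Hannah ends.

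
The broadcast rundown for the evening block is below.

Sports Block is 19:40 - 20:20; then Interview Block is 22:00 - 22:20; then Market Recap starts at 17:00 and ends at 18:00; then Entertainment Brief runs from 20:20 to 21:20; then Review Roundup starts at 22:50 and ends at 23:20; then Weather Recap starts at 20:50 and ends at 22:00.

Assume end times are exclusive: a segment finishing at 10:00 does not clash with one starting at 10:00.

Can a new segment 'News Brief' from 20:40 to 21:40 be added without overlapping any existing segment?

No — it overlaps Entertainment Brief, Weather Recap

Market Recap: ends 18:00 at or before News Brief starts 20:40 → clear.
Sports Block: ends 20:20 at or before News Brief starts 20:40 → clear.
Entertainment Brief: starts 20:20 before News Brief ends 21:40, and ends 21:20 after News Brief starts 20:40 → overlap.
Weather Recap: starts 20:50 before News Brief ends 21:40, and ends 22:00 after News Brief starts 20:40 → overlap.
Interview Block: starts 22:00 at or after News Brief ends 21:40 → clear.
Review Roundup: starts 22:50 at or after News Brief ends 21:40 → clear.
News Brief overlaps Entertainment Brief, Weather Recap.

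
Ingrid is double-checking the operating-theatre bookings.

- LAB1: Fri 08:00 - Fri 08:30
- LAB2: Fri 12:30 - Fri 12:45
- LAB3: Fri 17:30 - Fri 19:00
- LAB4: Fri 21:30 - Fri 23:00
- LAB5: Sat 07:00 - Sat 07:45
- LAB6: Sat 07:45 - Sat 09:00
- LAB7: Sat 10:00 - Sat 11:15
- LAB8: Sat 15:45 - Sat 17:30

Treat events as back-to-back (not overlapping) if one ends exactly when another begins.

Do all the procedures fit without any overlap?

Yes

Check each pair: they overlap iff neither finishes before the other starts.
Sorted by start: LAB1, LAB2, LAB3, LAB4, LAB5, LAB6, LAB7, LAB8.
LAB2 starts after LAB1 ends, so nothing later overlaps LAB1 either.
LAB3 starts after LAB2 ends, so nothing later overlaps LAB2 either.
LAB4 starts after LAB3 ends, so nothing later overlaps LAB3 either.
LAB5 starts after LAB4 ends, so nothing later overlaps LAB4 either.
LAB6 starts exactly when LAB5 ends (back-to-back, no overlap), so nothing later overlaps LAB5 either.
LAB7 starts after LAB6 ends, so nothing later overlaps LAB6 either.
LAB8 starts after LAB7 ends.
Every pair is clear; the schedule has no overlaps.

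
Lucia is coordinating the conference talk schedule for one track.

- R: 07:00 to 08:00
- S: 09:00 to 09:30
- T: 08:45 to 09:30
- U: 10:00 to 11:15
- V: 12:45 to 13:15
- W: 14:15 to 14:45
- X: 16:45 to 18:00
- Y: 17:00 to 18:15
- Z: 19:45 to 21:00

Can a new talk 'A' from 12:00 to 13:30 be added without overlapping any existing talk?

R: ends 08:00 at or before A starts 12:00 → clear.
T: ends 09:30 at or before A starts 12:00 → clear.
S: ends 09:30 at or before A starts 12:00 → clear.
U: ends 11:15 at or before A starts 12:00 → clear.
V: starts 12:45 before A ends 13:30, and ends 13:15 after A starts 12:00 → overlap.
W: starts 14:15 at or after A ends 13:30 → clear.
X: starts 16:45 at or after A ends 13:30 → clear.
Y: starts 17:00 at or after A ends 13:30 → clear.
Z: starts 19:45 at or after A ends 13:30 → clear.
A overlaps V.

No — it overlaps V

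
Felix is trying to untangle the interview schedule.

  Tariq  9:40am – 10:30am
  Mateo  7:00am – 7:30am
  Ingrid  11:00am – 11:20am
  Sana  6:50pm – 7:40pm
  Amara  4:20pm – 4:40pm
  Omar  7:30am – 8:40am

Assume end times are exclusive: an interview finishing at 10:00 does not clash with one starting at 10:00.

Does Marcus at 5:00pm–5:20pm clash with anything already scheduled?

Mateo: ends 7:30am at or before Marcus starts 5:00pm → clear.
Omar: ends 8:40am at or before Marcus starts 5:00pm → clear.
Tariq: ends 10:30am at or before Marcus starts 5:00pm → clear.
Ingrid: ends 11:20am at or before Marcus starts 5:00pm → clear.
Amara: ends 4:40pm at or before Marcus starts 5:00pm → clear.
Sana: starts 6:50pm at or after Marcus ends 5:20pm → clear.

No — it doesn't clash with anything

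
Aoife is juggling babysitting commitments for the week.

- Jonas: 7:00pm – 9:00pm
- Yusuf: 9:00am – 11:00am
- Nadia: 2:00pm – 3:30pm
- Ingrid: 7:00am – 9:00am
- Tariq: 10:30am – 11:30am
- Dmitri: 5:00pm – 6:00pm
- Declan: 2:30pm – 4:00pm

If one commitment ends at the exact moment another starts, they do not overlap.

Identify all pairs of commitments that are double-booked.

Declan & Nadia, Tariq & Yusuf

Sorted by start: Ingrid, Yusuf, Tariq, Nadia, Declan, Dmitri, Jonas.
Yusuf starts exactly when Ingrid ends (back-to-back, no overlap); Ingrid is clear from here.
Tariq starts before Yusuf ends → Yusuf and Tariq overlap.
Nadia starts after Yusuf ends; Yusuf is clear from here.
Nadia starts after Tariq ends; Tariq is clear from here.
Declan starts before Nadia ends → Nadia and Declan overlap.
Dmitri starts after Nadia ends; Nadia is clear from here.
Dmitri starts after Declan ends; Declan is clear from here.
Jonas starts after Dmitri ends.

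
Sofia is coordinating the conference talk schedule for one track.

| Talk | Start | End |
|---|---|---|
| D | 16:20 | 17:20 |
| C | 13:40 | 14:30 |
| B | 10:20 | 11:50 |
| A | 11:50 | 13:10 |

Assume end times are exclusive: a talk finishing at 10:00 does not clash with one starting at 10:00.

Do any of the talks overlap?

No

Sorted by start: B, A, C, D.
A starts exactly when B ends (back-to-back, no overlap), so B has no further overlaps.
C starts after A ends, so A has no further overlaps.
D starts after C ends.
Every pair is clear; the schedule has no overlaps.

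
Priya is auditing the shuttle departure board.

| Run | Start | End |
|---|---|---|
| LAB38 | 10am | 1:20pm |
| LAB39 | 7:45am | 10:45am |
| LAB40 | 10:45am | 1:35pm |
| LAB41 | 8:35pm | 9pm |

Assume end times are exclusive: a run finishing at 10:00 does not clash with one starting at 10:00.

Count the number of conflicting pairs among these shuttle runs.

2

Sorted by start: LAB39, LAB38, LAB40, LAB41.
LAB38 starts before LAB39 ends → LAB39 and LAB38 overlap.
LAB40 starts exactly when LAB39 ends (back-to-back, no overlap), so nothing later overlaps LAB39 either.
LAB40 starts before LAB38 ends → LAB38 and LAB40 overlap.
LAB41 starts after LAB38 ends.
LAB41 starts after LAB40 ends.
Overlapping pairs: LAB38 & LAB39, LAB38 & LAB40 — 2 in total.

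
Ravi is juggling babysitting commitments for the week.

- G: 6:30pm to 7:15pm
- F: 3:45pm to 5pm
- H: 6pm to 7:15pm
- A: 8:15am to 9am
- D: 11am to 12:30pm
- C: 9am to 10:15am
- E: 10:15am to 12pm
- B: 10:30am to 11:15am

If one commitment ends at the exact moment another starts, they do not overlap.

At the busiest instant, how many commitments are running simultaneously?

Sweep the timeline, counting +1 at each start and −1 at each end (ends before starts at a tie):
8:15am start A → 1
9am end A → 0
9am start C → 1
10:15am end C → 0
10:15am start E → 1
10:30am start B → 2
11am start D → 3
11:15am end B → 2
12pm end E → 1
12:30pm end D → 0
3:45pm start F → 1
5pm end F → 0
6pm start H → 1
6:30pm start G → 2
7:15pm end G → 1
7:15pm end H → 0
Peak is 3, at 11am (B, D, E).

3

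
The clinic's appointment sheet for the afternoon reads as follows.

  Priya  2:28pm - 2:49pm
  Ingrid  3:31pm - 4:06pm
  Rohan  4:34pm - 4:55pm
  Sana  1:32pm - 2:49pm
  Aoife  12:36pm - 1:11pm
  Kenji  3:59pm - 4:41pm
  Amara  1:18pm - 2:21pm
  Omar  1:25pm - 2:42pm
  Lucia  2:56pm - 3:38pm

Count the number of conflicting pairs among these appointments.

8

Sorted by start: Aoife, Amara, Omar, Sana, Priya, Lucia, Ingrid, Kenji, Rohan.
Amara starts after Aoife ends — done with Aoife.
Omar starts before Amara ends → Amara and Omar overlap.
Sana starts before Amara ends → Amara and Sana overlap.
Priya starts after Amara ends — done with Amara.
Sana starts before Omar ends → Omar and Sana overlap.
Priya starts before Omar ends → Omar and Priya overlap.
Lucia starts after Omar ends — done with Omar.
Priya starts before Sana ends → Sana and Priya overlap.
Lucia starts after Sana ends — done with Sana.
Lucia starts after Priya ends — done with Priya.
Ingrid starts before Lucia ends → Lucia and Ingrid overlap.
Kenji starts after Lucia ends — done with Lucia.
Kenji starts before Ingrid ends → Ingrid and Kenji overlap.
Rohan starts after Ingrid ends.
Rohan starts before Kenji ends → Kenji and Rohan overlap.
Overlapping pairs: Amara & Omar, Amara & Sana, Ingrid & Kenji, Ingrid & Lucia, Kenji & Rohan, Omar & Priya, Omar & Sana, Priya & Sana — 8 in total.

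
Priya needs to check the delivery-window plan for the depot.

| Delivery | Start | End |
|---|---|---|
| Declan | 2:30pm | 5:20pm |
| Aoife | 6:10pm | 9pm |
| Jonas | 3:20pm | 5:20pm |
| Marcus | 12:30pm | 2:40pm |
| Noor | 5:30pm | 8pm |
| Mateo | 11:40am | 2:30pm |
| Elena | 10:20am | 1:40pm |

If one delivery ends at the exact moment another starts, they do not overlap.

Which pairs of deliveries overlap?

Check each pair: they overlap iff neither finishes before the other starts.
Sorted by start: Elena, Mateo, Marcus, Declan, Jonas, Noor, Aoife.
Mateo starts before Elena ends → Elena and Mateo overlap.
Marcus starts before Elena ends → Elena and Marcus overlap.
Declan starts after Elena ends, so nothing later overlaps Elena either.
Marcus starts before Mateo ends → Mateo and Marcus overlap.
Declan starts exactly when Mateo ends (back-to-back, no overlap), so nothing later overlaps Mateo either.
Declan starts before Marcus ends → Marcus and Declan overlap.
Jonas starts after Marcus ends, so nothing later overlaps Marcus either.
Jonas starts before Declan ends → Declan and Jonas overlap.
Noor starts after Declan ends, so nothing later overlaps Declan either.
Noor starts after Jonas ends, so nothing later overlaps Jonas either.
Aoife starts before Noor ends → Noor and Aoife overlap.

Aoife & Noor, Declan & Jonas, Declan & Marcus, Elena & Marcus, Elena & Mateo, Marcus & Mateo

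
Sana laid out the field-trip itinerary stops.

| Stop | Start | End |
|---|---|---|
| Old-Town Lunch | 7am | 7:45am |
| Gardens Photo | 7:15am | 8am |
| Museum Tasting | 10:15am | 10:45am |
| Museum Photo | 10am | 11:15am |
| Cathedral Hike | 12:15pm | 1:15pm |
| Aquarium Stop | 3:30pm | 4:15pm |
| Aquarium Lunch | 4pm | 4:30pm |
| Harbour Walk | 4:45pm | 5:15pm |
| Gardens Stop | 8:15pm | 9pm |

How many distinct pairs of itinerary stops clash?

Sorted by start: Old-Town Lunch, Gardens Photo, Museum Photo, Museum Tasting, Cathedral Hike, Aquarium Stop, Aquarium Lunch, Harbour Walk, Gardens Stop.
Gardens Photo starts before Old-Town Lunch ends → Old-Town Lunch and Gardens Photo overlap.
Museum Photo starts after Old-Town Lunch ends, so nothing later overlaps Old-Town Lunch either.
Museum Photo starts after Gardens Photo ends, so nothing later overlaps Gardens Photo either.
Museum Tasting starts before Museum Photo ends → Museum Photo and Museum Tasting overlap.
Cathedral Hike starts after Museum Photo ends, so nothing later overlaps Museum Photo either.
Cathedral Hike starts after Museum Tasting ends, so nothing later overlaps Museum Tasting either.
Aquarium Stop starts after Cathedral Hike ends, so nothing later overlaps Cathedral Hike either.
Aquarium Lunch starts before Aquarium Stop ends → Aquarium Stop and Aquarium Lunch overlap.
Harbour Walk starts after Aquarium Stop ends, so nothing later overlaps Aquarium Stop either.
Harbour Walk starts after Aquarium Lunch ends, so nothing later overlaps Aquarium Lunch either.
Gardens Stop starts after Harbour Walk ends.
Overlapping pairs: Aquarium Lunch & Aquarium Stop, Gardens Photo & Old-Town Lunch, Museum Photo & Museum Tasting — 3 in total.

3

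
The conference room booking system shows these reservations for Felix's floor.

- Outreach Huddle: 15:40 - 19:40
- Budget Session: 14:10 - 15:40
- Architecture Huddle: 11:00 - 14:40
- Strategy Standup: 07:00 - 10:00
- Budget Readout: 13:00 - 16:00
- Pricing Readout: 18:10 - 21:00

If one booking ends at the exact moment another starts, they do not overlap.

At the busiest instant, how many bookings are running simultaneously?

Sweep the timeline, counting +1 at each start and −1 at each end (ends before starts at a tie):
07:00 start Strategy Standup → 1
10:00 end Strategy Standup → 0
11:00 start Architecture Huddle → 1
13:00 start Budget Readout → 2
14:10 start Budget Session → 3
14:40 end Architecture Huddle → 2
15:40 end Budget Session → 1
15:40 start Outreach Huddle → 2
16:00 end Budget Readout → 1
18:10 start Pricing Readout → 2
19:40 end Outreach Huddle → 1
21:00 end Pricing Readout → 0
Peak is 3, at 14:10 (Architecture Huddle, Budget Readout, Budget Session).

3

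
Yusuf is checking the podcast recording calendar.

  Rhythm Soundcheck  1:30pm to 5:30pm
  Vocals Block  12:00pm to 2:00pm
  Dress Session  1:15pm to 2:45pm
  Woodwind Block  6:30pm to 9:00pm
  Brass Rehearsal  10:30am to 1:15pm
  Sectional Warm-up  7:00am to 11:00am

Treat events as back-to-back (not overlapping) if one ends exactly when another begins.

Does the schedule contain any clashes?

Yes

Sorted by start: Sectional Warm-up, Brass Rehearsal, Vocals Block, Dress Session, Rhythm Soundcheck, Woodwind Block.
Brass Rehearsal starts before Sectional Warm-up ends → Sectional Warm-up and Brass Rehearsal overlap.
That's a conflict, so the schedule is not conflict-free.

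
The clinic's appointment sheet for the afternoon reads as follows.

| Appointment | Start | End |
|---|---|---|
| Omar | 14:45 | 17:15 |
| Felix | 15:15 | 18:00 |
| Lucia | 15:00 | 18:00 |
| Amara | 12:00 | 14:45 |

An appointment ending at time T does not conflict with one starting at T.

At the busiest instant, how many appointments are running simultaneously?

3

Sweep the timeline, counting +1 at each start and −1 at each end (ends before starts at a tie):
12:00 start Amara → 1
14:45 end Amara → 0
14:45 start Omar → 1
15:00 start Lucia → 2
15:15 start Felix → 3
17:15 end Omar → 2
18:00 end Felix → 1
18:00 end Lucia → 0
Peak is 3, at 15:15 (Felix, Lucia, Omar).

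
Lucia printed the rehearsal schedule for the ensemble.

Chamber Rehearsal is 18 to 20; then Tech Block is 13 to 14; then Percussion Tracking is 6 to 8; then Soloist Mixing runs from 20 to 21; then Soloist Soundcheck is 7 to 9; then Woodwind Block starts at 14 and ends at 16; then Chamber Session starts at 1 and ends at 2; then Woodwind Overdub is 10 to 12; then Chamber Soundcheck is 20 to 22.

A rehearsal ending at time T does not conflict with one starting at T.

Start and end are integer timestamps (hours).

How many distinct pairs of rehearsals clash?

2

Sorted by start: Chamber Session, Percussion Tracking, Soloist Soundcheck, Woodwind Overdub, Tech Block, Woodwind Block, Chamber Rehearsal, Soloist Mixing, Chamber Soundcheck.
Percussion Tracking starts after Chamber Session ends, so nothing later overlaps Chamber Session either.
Soloist Soundcheck starts before Percussion Tracking ends → Percussion Tracking and Soloist Soundcheck overlap.
Woodwind Overdub starts after Percussion Tracking ends, so nothing later overlaps Percussion Tracking either.
Woodwind Overdub starts after Soloist Soundcheck ends, so nothing later overlaps Soloist Soundcheck either.
Tech Block starts after Woodwind Overdub ends, so nothing later overlaps Woodwind Overdub either.
Woodwind Block starts exactly when Tech Block ends (back-to-back, no overlap), so nothing later overlaps Tech Block either.
Chamber Rehearsal starts after Woodwind Block ends, so nothing later overlaps Woodwind Block either.
Soloist Mixing starts exactly when Chamber Rehearsal ends (back-to-back, no overlap), so nothing later overlaps Chamber Rehearsal either.
Chamber Soundcheck starts before Soloist Mixing ends → Soloist Mixing and Chamber Soundcheck overlap.
Overlapping pairs: Chamber Soundcheck & Soloist Mixing, Percussion Tracking & Soloist Soundcheck — 2 in total.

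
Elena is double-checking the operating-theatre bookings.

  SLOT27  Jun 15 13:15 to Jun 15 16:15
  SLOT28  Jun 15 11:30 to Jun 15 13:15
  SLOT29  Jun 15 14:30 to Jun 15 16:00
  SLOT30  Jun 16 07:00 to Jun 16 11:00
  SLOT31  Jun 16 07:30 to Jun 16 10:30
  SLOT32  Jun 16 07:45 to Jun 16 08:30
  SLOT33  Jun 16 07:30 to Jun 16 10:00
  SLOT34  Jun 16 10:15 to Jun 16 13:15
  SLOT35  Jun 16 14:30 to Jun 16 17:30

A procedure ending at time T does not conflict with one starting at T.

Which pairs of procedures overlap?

Two intervals overlap when each starts before the other ends.
Sorted by start: SLOT28, SLOT27, SLOT29, SLOT30, SLOT31, SLOT33, SLOT32, SLOT34, SLOT35.
SLOT27 starts exactly when SLOT28 ends (back-to-back, no overlap), so SLOT28 has no further overlaps.
SLOT29 starts before SLOT27 ends → SLOT27 and SLOT29 overlap.
SLOT30 starts after SLOT27 ends, so SLOT27 has no further overlaps.
SLOT30 starts after SLOT29 ends, so SLOT29 has no further overlaps.
SLOT31 starts before SLOT30 ends → SLOT30 and SLOT31 overlap.
SLOT33 starts before SLOT30 ends → SLOT30 and SLOT33 overlap.
SLOT32 starts before SLOT30 ends → SLOT30 and SLOT32 overlap.
SLOT34 starts before SLOT30 ends → SLOT30 and SLOT34 overlap.
SLOT35 starts after SLOT30 ends.
SLOT33 starts before SLOT31 ends → SLOT31 and SLOT33 overlap.
SLOT32 starts before SLOT31 ends → SLOT31 and SLOT32 overlap.
SLOT34 starts before SLOT31 ends → SLOT31 and SLOT34 overlap.
SLOT35 starts after SLOT31 ends.
SLOT32 starts before SLOT33 ends → SLOT33 and SLOT32 overlap.
SLOT34 starts after SLOT33 ends, so SLOT33 has no further overlaps.
SLOT34 starts after SLOT32 ends, so SLOT32 has no further overlaps.
SLOT35 starts after SLOT34 ends.

SLOT27 & SLOT29, SLOT30 & SLOT31, SLOT30 & SLOT32, SLOT30 & SLOT33, SLOT30 & SLOT34, SLOT31 & SLOT32, SLOT31 & SLOT33, SLOT31 & SLOT34, SLOT32 & SLOT33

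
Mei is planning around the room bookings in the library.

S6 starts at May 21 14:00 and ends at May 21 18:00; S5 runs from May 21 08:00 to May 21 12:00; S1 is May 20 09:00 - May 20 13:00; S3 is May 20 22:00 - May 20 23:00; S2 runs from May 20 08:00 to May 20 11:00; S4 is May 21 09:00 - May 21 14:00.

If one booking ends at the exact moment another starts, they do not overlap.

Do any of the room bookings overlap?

Yes

Sorted by start: S2, S1, S3, S5, S4, S6.
S1 starts before S2 ends → S2 and S1 overlap.
That's a conflict, so the schedule is not conflict-free.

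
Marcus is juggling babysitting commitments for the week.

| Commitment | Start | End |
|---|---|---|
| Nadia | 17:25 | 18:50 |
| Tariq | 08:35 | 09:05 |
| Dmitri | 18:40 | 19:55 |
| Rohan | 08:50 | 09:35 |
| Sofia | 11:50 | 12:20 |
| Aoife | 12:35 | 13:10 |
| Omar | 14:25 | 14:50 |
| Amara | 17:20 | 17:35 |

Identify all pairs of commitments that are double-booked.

Amara & Nadia, Dmitri & Nadia, Rohan & Tariq

Sorted by start: Tariq, Rohan, Sofia, Aoife, Omar, Amara, Nadia, Dmitri.
Rohan starts before Tariq ends → Tariq and Rohan overlap.
Sofia starts after Tariq ends, so Tariq has no further overlaps.
Sofia starts after Rohan ends, so Rohan has no further overlaps.
Aoife starts after Sofia ends, so Sofia has no further overlaps.
Omar starts after Aoife ends, so Aoife has no further overlaps.
Amara starts after Omar ends, so Omar has no further overlaps.
Nadia starts before Amara ends → Amara and Nadia overlap.
Dmitri starts after Amara ends.
Dmitri starts before Nadia ends → Nadia and Dmitri overlap.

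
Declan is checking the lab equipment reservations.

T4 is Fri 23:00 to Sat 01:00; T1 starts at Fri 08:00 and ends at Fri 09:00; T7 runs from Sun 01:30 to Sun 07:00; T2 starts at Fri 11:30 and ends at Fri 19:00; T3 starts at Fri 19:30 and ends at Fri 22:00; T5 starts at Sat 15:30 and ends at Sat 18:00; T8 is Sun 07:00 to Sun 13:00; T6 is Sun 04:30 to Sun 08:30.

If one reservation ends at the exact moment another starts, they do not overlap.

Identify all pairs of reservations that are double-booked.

T6 & T7, T6 & T8

Check each pair: they overlap iff neither finishes before the other starts.
Sorted by start: T1, T2, T3, T4, T5, T7, T6, T8.
T2 starts after T1 ends; T1 is clear from here.
T3 starts after T2 ends; T2 is clear from here.
T4 starts after T3 ends; T3 is clear from here.
T5 starts after T4 ends; T4 is clear from here.
T7 starts after T5 ends; T5 is clear from here.
T6 starts before T7 ends → T7 and T6 overlap.
T8 starts exactly when T7 ends (back-to-back, no overlap).
T8 starts before T6 ends → T6 and T8 overlap.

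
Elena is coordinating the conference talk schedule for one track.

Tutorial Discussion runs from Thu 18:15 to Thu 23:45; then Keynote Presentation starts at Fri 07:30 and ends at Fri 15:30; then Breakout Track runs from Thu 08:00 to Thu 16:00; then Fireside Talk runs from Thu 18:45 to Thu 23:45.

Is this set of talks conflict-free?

No

Sorted by start: Breakout Track, Tutorial Discussion, Fireside Talk, Keynote Presentation.
Tutorial Discussion starts after Breakout Track ends, so Breakout Track has no further overlaps.
Fireside Talk starts before Tutorial Discussion ends → Tutorial Discussion and Fireside Talk overlap.
That's a conflict, so the schedule is not conflict-free.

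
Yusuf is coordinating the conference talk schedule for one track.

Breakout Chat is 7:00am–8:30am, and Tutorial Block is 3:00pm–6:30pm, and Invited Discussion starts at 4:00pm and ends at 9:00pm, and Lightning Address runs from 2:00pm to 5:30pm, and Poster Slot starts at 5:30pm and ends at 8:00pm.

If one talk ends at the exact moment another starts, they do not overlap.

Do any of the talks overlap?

Yes

Two intervals overlap when each starts before the other ends.
Sorted by start: Breakout Chat, Lightning Address, Tutorial Block, Invited Discussion, Poster Slot.
Lightning Address starts after Breakout Chat ends; Breakout Chat is clear from here.
Tutorial Block starts before Lightning Address ends → Lightning Address and Tutorial Block overlap.
That's a conflict, so the schedule is not conflict-free.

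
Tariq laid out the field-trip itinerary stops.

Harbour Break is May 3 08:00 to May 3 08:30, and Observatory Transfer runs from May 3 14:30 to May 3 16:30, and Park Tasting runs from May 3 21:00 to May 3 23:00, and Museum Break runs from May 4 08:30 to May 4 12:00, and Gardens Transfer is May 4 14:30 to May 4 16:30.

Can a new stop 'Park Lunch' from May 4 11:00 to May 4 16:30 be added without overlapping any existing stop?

No — it overlaps Gardens Transfer, Museum Break

Harbour Break: ends May 3 08:30 at or before Park Lunch starts May 4 11:00 → clear.
Observatory Transfer: ends May 3 16:30 at or before Park Lunch starts May 4 11:00 → clear.
Park Tasting: ends May 3 23:00 at or before Park Lunch starts May 4 11:00 → clear.
Museum Break: starts May 4 08:30 before Park Lunch ends May 4 16:30, and ends May 4 12:00 after Park Lunch starts May 4 11:00 → overlap.
Gardens Transfer: starts May 4 14:30 before Park Lunch ends May 4 16:30, and ends May 4 16:30 after Park Lunch starts May 4 11:00 → overlap.
Park Lunch overlaps Museum Break, Gardens Transfer.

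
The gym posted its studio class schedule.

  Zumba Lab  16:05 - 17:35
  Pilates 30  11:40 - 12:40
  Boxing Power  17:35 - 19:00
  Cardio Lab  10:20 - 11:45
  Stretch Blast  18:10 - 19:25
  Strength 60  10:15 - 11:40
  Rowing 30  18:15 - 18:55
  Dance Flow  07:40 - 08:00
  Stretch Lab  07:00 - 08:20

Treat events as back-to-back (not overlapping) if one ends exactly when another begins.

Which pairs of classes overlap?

Two intervals overlap when each starts before the other ends.
Sorted by start: Stretch Lab, Dance Flow, Strength 60, Cardio Lab, Pilates 30, Zumba Lab, Boxing Power, Stretch Blast, Rowing 30.
Dance Flow starts before Stretch Lab ends → Stretch Lab and Dance Flow overlap.
Strength 60 starts after Stretch Lab ends, so Stretch Lab has no further overlaps.
Strength 60 starts after Dance Flow ends, so Dance Flow has no further overlaps.
Cardio Lab starts before Strength 60 ends → Strength 60 and Cardio Lab overlap.
Pilates 30 starts exactly when Strength 60 ends (back-to-back, no overlap), so Strength 60 has no further overlaps.
Pilates 30 starts before Cardio Lab ends → Cardio Lab and Pilates 30 overlap.
Zumba Lab starts after Cardio Lab ends, so Cardio Lab has no further overlaps.
Zumba Lab starts after Pilates 30 ends, so Pilates 30 has no further overlaps.
Boxing Power starts exactly when Zumba Lab ends (back-to-back, no overlap), so Zumba Lab has no further overlaps.
Stretch Blast starts before Boxing Power ends → Boxing Power and Stretch Blast overlap.
Rowing 30 starts before Boxing Power ends → Boxing Power and Rowing 30 overlap.
Rowing 30 starts before Stretch Blast ends → Stretch Blast and Rowing 30 overlap.

Boxing Power & Rowing 30, Boxing Power & Stretch Blast, Cardio Lab & Pilates 30, Cardio Lab & Strength 60, Dance Flow & Stretch Lab, Rowing 30 & Stretch Blast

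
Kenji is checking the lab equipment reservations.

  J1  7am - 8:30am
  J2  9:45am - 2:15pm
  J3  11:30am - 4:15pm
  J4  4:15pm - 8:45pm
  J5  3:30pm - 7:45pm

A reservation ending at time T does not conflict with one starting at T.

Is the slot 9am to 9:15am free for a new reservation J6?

Yes — the slot is free

J1: ends 8:30am at or before J6 starts 9am → clear.
J2: starts 9:45am at or after J6 ends 9:15am → clear.
J3: starts 11:30am at or after J6 ends 9:15am → clear.
J5: starts 3:30pm at or after J6 ends 9:15am → clear.
J4: starts 4:15pm at or after J6 ends 9:15am → clear.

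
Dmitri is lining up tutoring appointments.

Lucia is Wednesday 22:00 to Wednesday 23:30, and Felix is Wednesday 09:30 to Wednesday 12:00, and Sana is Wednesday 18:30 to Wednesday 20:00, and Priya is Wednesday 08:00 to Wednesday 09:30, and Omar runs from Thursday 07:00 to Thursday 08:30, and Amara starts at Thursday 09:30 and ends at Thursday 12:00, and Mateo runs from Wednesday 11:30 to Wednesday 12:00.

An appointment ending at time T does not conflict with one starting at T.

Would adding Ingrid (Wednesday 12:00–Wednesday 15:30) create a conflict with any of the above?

No — it doesn't clash with anything

Priya: ends Wednesday 09:30 at or before Ingrid starts Wednesday 12:00 → clear.
Felix: ends Wednesday 12:00 at or before Ingrid starts Wednesday 12:00 → clear.
Mateo: ends Wednesday 12:00 at or before Ingrid starts Wednesday 12:00 → clear.
Sana: starts Wednesday 18:30 at or after Ingrid ends Wednesday 15:30 → clear.
Lucia: starts Wednesday 22:00 at or after Ingrid ends Wednesday 15:30 → clear.
Omar: starts Thursday 07:00 at or after Ingrid ends Wednesday 15:30 → clear.
Amara: starts Thursday 09:30 at or after Ingrid ends Wednesday 15:30 → clear.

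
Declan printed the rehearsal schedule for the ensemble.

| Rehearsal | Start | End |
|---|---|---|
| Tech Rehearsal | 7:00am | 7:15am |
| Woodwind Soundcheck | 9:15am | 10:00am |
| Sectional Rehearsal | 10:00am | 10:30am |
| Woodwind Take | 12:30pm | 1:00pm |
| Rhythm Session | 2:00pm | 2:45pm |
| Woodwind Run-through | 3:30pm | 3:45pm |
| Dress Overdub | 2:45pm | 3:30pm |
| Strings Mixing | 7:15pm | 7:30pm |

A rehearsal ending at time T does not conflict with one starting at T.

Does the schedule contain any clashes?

Check each pair: they overlap iff neither finishes before the other starts.
Sorted by start: Tech Rehearsal, Woodwind Soundcheck, Sectional Rehearsal, Woodwind Take, Rhythm Session, Dress Overdub, Woodwind Run-through, Strings Mixing.
Woodwind Soundcheck starts after Tech Rehearsal ends, so Tech Rehearsal has no further overlaps.
Sectional Rehearsal starts exactly when Woodwind Soundcheck ends (back-to-back, no overlap), so Woodwind Soundcheck has no further overlaps.
Woodwind Take starts after Sectional Rehearsal ends, so Sectional Rehearsal has no further overlaps.
Rhythm Session starts after Woodwind Take ends, so Woodwind Take has no further overlaps.
Dress Overdub starts exactly when Rhythm Session ends (back-to-back, no overlap), so Rhythm Session has no further overlaps.
Woodwind Run-through starts exactly when Dress Overdub ends (back-to-back, no overlap), so Dress Overdub has no further overlaps.
Strings Mixing starts after Woodwind Run-through ends.
Every pair is clear; the schedule has no overlaps.

No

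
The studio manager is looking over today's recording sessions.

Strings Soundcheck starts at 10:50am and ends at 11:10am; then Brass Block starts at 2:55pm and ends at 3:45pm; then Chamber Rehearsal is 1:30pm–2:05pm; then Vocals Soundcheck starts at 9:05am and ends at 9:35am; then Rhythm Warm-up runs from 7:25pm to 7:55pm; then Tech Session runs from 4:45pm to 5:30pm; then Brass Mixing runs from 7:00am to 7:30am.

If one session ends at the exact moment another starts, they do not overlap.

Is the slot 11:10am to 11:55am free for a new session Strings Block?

Yes — the slot is free

Brass Mixing: ends 7:30am at or before Strings Block starts 11:10am → clear.
Vocals Soundcheck: ends 9:35am at or before Strings Block starts 11:10am → clear.
Strings Soundcheck: ends 11:10am at or before Strings Block starts 11:10am → clear.
Chamber Rehearsal: starts 1:30pm at or after Strings Block ends 11:55am → clear.
Brass Block: starts 2:55pm at or after Strings Block ends 11:55am → clear.
Tech Session: starts 4:45pm at or after Strings Block ends 11:55am → clear.
Rhythm Warm-up: starts 7:25pm at or after Strings Block ends 11:55am → clear.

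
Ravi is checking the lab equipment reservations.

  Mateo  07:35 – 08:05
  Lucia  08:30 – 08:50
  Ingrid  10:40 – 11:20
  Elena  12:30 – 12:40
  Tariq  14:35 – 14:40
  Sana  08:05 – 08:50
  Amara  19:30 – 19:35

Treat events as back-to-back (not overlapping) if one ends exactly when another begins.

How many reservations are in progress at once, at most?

Walk through starts and ends in time order (an end at T is processed before a start at T):
07:35 start Mateo → 1
08:05 end Mateo → 0
08:05 start Sana → 1
08:30 start Lucia → 2
08:50 end Lucia → 1
08:50 end Sana → 0
10:40 start Ingrid → 1
11:20 end Ingrid → 0
12:30 start Elena → 1
12:40 end Elena → 0
14:35 start Tariq → 1
14:40 end Tariq → 0
19:30 start Amara → 1
19:35 end Amara → 0
Peak is 2, at 08:30 (Lucia, Sana).

2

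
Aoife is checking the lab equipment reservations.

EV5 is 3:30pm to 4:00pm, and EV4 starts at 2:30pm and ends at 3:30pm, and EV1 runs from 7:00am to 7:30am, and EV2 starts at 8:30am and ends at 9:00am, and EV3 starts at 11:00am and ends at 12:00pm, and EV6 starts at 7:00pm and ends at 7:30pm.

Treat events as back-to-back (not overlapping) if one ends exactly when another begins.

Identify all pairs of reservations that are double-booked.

no overlapping pairs

Sorted by start: EV1, EV2, EV3, EV4, EV5, EV6.
EV2 starts after EV1 ends — done with EV1.
EV3 starts after EV2 ends — done with EV2.
EV4 starts after EV3 ends — done with EV3.
EV5 starts exactly when EV4 ends (back-to-back, no overlap) — done with EV4.
EV6 starts after EV5 ends.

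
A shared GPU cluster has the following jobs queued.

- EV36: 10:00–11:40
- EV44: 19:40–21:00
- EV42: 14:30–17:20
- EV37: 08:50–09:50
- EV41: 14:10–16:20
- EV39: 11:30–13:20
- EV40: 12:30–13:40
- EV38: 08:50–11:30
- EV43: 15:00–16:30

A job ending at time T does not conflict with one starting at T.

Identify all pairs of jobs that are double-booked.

EV36 & EV38, EV36 & EV39, EV37 & EV38, EV39 & EV40, EV41 & EV42, EV41 & EV43, EV42 & EV43

Two intervals overlap when each starts before the other ends.
Sorted by start: EV37, EV38, EV36, EV39, EV40, EV41, EV42, EV43, EV44.
EV38 starts before EV37 ends → EV37 and EV38 overlap.
EV36 starts after EV37 ends — done with EV37.
EV36 starts before EV38 ends → EV38 and EV36 overlap.
EV39 starts exactly when EV38 ends (back-to-back, no overlap) — done with EV38.
EV39 starts before EV36 ends → EV36 and EV39 overlap.
EV40 starts after EV36 ends — done with EV36.
EV40 starts before EV39 ends → EV39 and EV40 overlap.
EV41 starts after EV39 ends — done with EV39.
EV41 starts after EV40 ends — done with EV40.
EV42 starts before EV41 ends → EV41 and EV42 overlap.
EV43 starts before EV41 ends → EV41 and EV43 overlap.
EV44 starts after EV41 ends.
EV43 starts before EV42 ends → EV42 and EV43 overlap.
EV44 starts after EV42 ends.
EV44 starts after EV43 ends.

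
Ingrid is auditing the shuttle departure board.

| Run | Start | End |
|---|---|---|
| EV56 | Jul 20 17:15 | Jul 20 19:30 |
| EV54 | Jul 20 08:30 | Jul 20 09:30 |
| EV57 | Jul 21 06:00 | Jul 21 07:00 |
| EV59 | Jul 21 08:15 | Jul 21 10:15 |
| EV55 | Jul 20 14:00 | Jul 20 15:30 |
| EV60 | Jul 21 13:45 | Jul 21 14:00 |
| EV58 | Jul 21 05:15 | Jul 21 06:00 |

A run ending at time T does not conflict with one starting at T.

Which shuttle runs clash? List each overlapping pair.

none

Sorted by start: EV54, EV55, EV56, EV58, EV57, EV59, EV60.
EV55 starts after EV54 ends; EV54 is clear from here.
EV56 starts after EV55 ends; EV55 is clear from here.
EV58 starts after EV56 ends; EV56 is clear from here.
EV57 starts exactly when EV58 ends (back-to-back, no overlap); EV58 is clear from here.
EV59 starts after EV57 ends; EV57 is clear from here.
EV60 starts after EV59 ends.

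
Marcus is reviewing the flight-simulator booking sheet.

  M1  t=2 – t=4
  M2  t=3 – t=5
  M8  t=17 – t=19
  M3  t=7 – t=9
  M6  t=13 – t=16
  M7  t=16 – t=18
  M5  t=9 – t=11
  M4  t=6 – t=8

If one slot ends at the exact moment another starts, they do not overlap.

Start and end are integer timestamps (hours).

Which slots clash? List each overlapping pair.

Sorted by start: M1, M2, M4, M3, M5, M6, M7, M8.
M2 starts before M1 ends → M1 and M2 overlap.
M4 starts after M1 ends — done with M1.
M4 starts after M2 ends — done with M2.
M3 starts before M4 ends → M4 and M3 overlap.
M5 starts after M4 ends — done with M4.
M5 starts exactly when M3 ends (back-to-back, no overlap) — done with M3.
M6 starts after M5 ends — done with M5.
M7 starts exactly when M6 ends (back-to-back, no overlap) — done with M6.
M8 starts before M7 ends → M7 and M8 overlap.

M1 & M2, M3 & M4, M7 & M8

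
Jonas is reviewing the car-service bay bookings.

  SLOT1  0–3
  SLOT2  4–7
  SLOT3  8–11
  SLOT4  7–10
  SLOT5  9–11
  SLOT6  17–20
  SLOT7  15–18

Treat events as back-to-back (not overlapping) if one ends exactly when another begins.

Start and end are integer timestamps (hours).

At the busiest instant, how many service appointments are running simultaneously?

Sweep the timeline, counting +1 at each start and −1 at each end (ends before starts at a tie):
0 start SLOT1 → 1
3 end SLOT1 → 0
4 start SLOT2 → 1
7 end SLOT2 → 0
7 start SLOT4 → 1
8 start SLOT3 → 2
9 start SLOT5 → 3
10 end SLOT4 → 2
11 end SLOT3 → 1
11 end SLOT5 → 0
15 start SLOT7 → 1
17 start SLOT6 → 2
18 end SLOT7 → 1
20 end SLOT6 → 0
Peak is 3, at 9 (SLOT3, SLOT4, SLOT5).

3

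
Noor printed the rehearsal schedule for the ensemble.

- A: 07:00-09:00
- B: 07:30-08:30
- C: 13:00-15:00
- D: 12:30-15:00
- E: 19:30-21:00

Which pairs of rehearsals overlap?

Check each pair: they overlap iff neither finishes before the other starts.
Sorted by start: A, B, D, C, E.
B starts before A ends → A and B overlap.
D starts after A ends; A is clear from here.
D starts after B ends; B is clear from here.
C starts before D ends → D and C overlap.
E starts after D ends.
E starts after C ends.

A & B, C & D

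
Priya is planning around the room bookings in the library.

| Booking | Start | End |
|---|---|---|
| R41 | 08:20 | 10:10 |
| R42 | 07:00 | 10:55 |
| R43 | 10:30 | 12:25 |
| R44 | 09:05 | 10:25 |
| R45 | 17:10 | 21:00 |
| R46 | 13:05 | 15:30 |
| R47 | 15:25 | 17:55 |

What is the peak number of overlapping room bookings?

3

Sort all start/end points and keep a running count:
07:00 start R42 → 1
08:20 start R41 → 2
09:05 start R44 → 3
10:10 end R41 → 2
10:25 end R44 → 1
10:30 start R43 → 2
10:55 end R42 → 1
12:25 end R43 → 0
13:05 start R46 → 1
15:25 start R47 → 2
15:30 end R46 → 1
17:10 start R45 → 2
17:55 end R47 → 1
21:00 end R45 → 0
Peak is 3, at 09:05 (R41, R42, R44).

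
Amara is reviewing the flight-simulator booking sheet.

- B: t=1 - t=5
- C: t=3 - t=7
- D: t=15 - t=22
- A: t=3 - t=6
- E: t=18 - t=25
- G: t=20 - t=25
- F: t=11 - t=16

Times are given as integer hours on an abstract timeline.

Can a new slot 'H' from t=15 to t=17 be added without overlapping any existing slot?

B: ends t=5 at or before H starts t=15 → clear.
A: ends t=6 at or before H starts t=15 → clear.
C: ends t=7 at or before H starts t=15 → clear.
F: starts t=11 before H ends t=17, and ends t=16 after H starts t=15 → overlap.
D: starts t=15 before H ends t=17, and ends t=22 after H starts t=15 → overlap.
E: starts t=18 at or after H ends t=17 → clear.
G: starts t=20 at or after H ends t=17 → clear.
H overlaps D, F.

No — it overlaps D, F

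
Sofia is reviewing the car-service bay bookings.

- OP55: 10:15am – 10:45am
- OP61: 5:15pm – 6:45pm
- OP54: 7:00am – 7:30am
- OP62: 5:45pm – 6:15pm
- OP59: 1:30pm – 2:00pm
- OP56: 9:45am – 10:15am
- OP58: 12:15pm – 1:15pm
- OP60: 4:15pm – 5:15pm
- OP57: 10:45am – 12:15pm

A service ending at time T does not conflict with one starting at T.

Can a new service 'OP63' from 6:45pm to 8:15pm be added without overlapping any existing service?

Yes — the slot is free

OP54: ends 7:30am at or before OP63 starts 6:45pm → clear.
OP56: ends 10:15am at or before OP63 starts 6:45pm → clear.
OP55: ends 10:45am at or before OP63 starts 6:45pm → clear.
OP57: ends 12:15pm at or before OP63 starts 6:45pm → clear.
OP58: ends 1:15pm at or before OP63 starts 6:45pm → clear.
OP59: ends 2:00pm at or before OP63 starts 6:45pm → clear.
OP60: ends 5:15pm at or before OP63 starts 6:45pm → clear.
OP61: ends 6:45pm at or before OP63 starts 6:45pm → clear.
OP62: ends 6:15pm at or before OP63 starts 6:45pm → clear.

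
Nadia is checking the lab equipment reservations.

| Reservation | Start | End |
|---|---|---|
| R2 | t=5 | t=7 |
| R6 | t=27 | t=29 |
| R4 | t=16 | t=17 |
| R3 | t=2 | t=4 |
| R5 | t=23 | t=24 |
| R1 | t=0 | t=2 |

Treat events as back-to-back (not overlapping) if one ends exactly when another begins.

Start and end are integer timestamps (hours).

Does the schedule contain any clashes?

No

Sorted by start: R1, R3, R2, R4, R5, R6.
R3 starts exactly when R1 ends (back-to-back, no overlap), so nothing later overlaps R1 either.
R2 starts after R3 ends, so nothing later overlaps R3 either.
R4 starts after R2 ends, so nothing later overlaps R2 either.
R5 starts after R4 ends, so nothing later overlaps R4 either.
R6 starts after R5 ends.
Every pair is clear; the schedule has no overlaps.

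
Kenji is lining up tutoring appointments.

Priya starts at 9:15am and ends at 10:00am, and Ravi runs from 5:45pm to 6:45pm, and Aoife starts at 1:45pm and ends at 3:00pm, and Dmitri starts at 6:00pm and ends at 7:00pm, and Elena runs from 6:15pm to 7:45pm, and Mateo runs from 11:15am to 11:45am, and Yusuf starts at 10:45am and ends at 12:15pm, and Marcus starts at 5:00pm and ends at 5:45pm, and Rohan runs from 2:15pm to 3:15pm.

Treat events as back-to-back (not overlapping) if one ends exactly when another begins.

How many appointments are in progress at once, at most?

3

Walk through starts and ends in time order (an end at T is processed before a start at T):
9:15am start Priya → 1
10:00am end Priya → 0
10:45am start Yusuf → 1
11:15am start Mateo → 2
11:45am end Mateo → 1
12:15pm end Yusuf → 0
1:45pm start Aoife → 1
2:15pm start Rohan → 2
3:00pm end Aoife → 1
3:15pm end Rohan → 0
5:00pm start Marcus → 1
5:45pm end Marcus → 0
5:45pm start Ravi → 1
6:00pm start Dmitri → 2
6:15pm start Elena → 3
6:45pm end Ravi → 2
7:00pm end Dmitri → 1
7:45pm end Elena → 0
Peak is 3, at 6:15pm (Dmitri, Elena, Ravi).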